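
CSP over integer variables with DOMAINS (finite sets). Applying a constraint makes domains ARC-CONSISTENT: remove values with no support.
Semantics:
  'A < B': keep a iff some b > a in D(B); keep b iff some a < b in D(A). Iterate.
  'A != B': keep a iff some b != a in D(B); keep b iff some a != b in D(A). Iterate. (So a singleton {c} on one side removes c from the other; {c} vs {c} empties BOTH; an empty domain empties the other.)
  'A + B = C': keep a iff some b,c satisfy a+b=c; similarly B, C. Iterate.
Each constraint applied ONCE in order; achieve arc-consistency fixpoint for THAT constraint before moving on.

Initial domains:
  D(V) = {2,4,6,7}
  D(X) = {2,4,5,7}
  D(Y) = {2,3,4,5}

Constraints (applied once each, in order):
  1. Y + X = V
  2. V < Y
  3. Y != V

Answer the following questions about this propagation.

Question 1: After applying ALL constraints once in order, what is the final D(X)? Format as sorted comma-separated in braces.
Answer: {2,4,5}

Derivation:
Constraint 1 (Y + X = V) on D(Y)={2,3,4,5} D(X)={2,4,5,7} D(V)={2,4,6,7}: X {2,4,5,7}->{2,4,5}; V {2,4,6,7}->{4,6,7}
Constraint 2 (V < Y) on D(V)={4,6,7} D(Y)={2,3,4,5}: V {4,6,7}->{4}; Y {2,3,4,5}->{5}
Constraint 3 (Y != V) on D(Y)={5} D(V)={4}: no change
So after all 3 constraints: D(X) = {2,4,5}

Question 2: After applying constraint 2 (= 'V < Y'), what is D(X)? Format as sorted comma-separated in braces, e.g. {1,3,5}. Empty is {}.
Answer: {2,4,5}

Derivation:
Constraint 1 (Y + X = V) on D(Y)={2,3,4,5} D(X)={2,4,5,7} D(V)={2,4,6,7}: X {2,4,5,7}->{2,4,5}; V {2,4,6,7}->{4,6,7}
Constraint 2 (V < Y) on D(V)={4,6,7} D(Y)={2,3,4,5}: V {4,6,7}->{4}; Y {2,3,4,5}->{5}
So after constraint 2: D(X) = {2,4,5}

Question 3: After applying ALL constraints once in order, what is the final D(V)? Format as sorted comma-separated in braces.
Constraint 1 (Y + X = V) on D(Y)={2,3,4,5} D(X)={2,4,5,7} D(V)={2,4,6,7}: X {2,4,5,7}->{2,4,5}; V {2,4,6,7}->{4,6,7}
Constraint 2 (V < Y) on D(V)={4,6,7} D(Y)={2,3,4,5}: V {4,6,7}->{4}; Y {2,3,4,5}->{5}
Constraint 3 (Y != V) on D(Y)={5} D(V)={4}: no change
So after all 3 constraints: D(V) = {4}

Answer: {4}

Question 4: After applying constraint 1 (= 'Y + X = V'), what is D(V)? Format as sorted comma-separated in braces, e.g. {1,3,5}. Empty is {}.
Answer: {4,6,7}

Derivation:
Constraint 1 (Y + X = V) on D(Y)={2,3,4,5} D(X)={2,4,5,7} D(V)={2,4,6,7}: X {2,4,5,7}->{2,4,5}; V {2,4,6,7}->{4,6,7}
So after constraint 1: D(V) = {4,6,7}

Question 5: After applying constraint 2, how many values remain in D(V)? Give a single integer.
Answer: 1

Derivation:
Constraint 1 (Y + X = V) on D(Y)={2,3,4,5} D(X)={2,4,5,7} D(V)={2,4,6,7}: X {2,4,5,7}->{2,4,5}; V {2,4,6,7}->{4,6,7}
Constraint 2 (V < Y) on D(V)={4,6,7} D(Y)={2,3,4,5}: V {4,6,7}->{4}; Y {2,3,4,5}->{5}
So after constraint 2: D(V)={4}, size = 1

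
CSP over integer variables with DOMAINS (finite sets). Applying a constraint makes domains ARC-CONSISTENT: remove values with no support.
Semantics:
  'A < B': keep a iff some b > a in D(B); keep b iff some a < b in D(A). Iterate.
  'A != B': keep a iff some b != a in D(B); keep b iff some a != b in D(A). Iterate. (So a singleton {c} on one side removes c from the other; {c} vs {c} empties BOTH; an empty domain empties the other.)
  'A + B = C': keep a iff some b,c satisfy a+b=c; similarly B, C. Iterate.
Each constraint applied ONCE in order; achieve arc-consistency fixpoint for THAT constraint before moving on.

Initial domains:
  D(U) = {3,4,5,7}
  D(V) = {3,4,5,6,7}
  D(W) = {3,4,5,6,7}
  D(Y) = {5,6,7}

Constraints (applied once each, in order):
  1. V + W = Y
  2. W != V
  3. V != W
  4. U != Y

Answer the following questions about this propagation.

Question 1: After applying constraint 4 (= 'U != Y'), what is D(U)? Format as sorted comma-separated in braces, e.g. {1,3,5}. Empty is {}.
Constraint 1 (V + W = Y) on D(V)={3,4,5,6,7} D(W)={3,4,5,6,7} D(Y)={5,6,7}: V {3,4,5,6,7}->{3,4}; W {3,4,5,6,7}->{3,4}; Y {5,6,7}->{6,7}
Constraint 2 (W != V) on D(W)={3,4} D(V)={3,4}: no change
Constraint 3 (V != W) on D(V)={3,4} D(W)={3,4}: no change
Constraint 4 (U != Y) on D(U)={3,4,5,7} D(Y)={6,7}: no change
So after constraint 4: D(U) = {3,4,5,7}

Answer: {3,4,5,7}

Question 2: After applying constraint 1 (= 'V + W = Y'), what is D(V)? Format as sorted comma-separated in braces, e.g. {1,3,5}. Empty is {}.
Constraint 1 (V + W = Y) on D(V)={3,4,5,6,7} D(W)={3,4,5,6,7} D(Y)={5,6,7}: V {3,4,5,6,7}->{3,4}; W {3,4,5,6,7}->{3,4}; Y {5,6,7}->{6,7}
So after constraint 1: D(V) = {3,4}

Answer: {3,4}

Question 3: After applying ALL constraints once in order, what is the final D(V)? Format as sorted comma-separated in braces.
Answer: {3,4}

Derivation:
Constraint 1 (V + W = Y) on D(V)={3,4,5,6,7} D(W)={3,4,5,6,7} D(Y)={5,6,7}: V {3,4,5,6,7}->{3,4}; W {3,4,5,6,7}->{3,4}; Y {5,6,7}->{6,7}
Constraint 2 (W != V) on D(W)={3,4} D(V)={3,4}: no change
Constraint 3 (V != W) on D(V)={3,4} D(W)={3,4}: no change
Constraint 4 (U != Y) on D(U)={3,4,5,7} D(Y)={6,7}: no change
So after all 4 constraints: D(V) = {3,4}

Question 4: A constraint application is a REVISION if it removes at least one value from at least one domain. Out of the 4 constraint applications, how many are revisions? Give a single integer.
Constraint 1 (V + W = Y) on D(V)={3,4,5,6,7} D(W)={3,4,5,6,7} D(Y)={5,6,7}: V {3,4,5,6,7}->{3,4}; W {3,4,5,6,7}->{3,4}; Y {5,6,7}->{6,7} => REVISION
Constraint 2 (W != V) on D(W)={3,4} D(V)={3,4}: no change => not a revision
Constraint 3 (V != W) on D(V)={3,4} D(W)={3,4}: no change => not a revision
Constraint 4 (U != Y) on D(U)={3,4,5,7} D(Y)={6,7}: no change => not a revision
Total revisions = 1

Answer: 1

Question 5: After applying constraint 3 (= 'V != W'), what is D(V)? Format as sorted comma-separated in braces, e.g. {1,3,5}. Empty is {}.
Answer: {3,4}

Derivation:
Constraint 1 (V + W = Y) on D(V)={3,4,5,6,7} D(W)={3,4,5,6,7} D(Y)={5,6,7}: V {3,4,5,6,7}->{3,4}; W {3,4,5,6,7}->{3,4}; Y {5,6,7}->{6,7}
Constraint 2 (W != V) on D(W)={3,4} D(V)={3,4}: no change
Constraint 3 (V != W) on D(V)={3,4} D(W)={3,4}: no change
So after constraint 3: D(V) = {3,4}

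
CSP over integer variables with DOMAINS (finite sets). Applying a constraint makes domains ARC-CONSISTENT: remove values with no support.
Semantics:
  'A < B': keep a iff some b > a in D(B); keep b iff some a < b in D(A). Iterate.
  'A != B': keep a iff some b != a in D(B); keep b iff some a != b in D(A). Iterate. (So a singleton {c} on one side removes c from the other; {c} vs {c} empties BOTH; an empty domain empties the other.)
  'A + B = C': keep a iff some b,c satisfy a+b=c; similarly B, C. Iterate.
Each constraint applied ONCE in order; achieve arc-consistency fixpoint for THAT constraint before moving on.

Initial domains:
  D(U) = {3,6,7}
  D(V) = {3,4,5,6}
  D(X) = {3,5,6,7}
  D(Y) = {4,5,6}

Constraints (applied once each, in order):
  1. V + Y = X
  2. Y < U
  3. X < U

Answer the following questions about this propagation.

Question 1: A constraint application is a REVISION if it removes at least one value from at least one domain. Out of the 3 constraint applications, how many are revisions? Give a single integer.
Answer: 3

Derivation:
Constraint 1 (V + Y = X) on D(V)={3,4,5,6} D(Y)={4,5,6} D(X)={3,5,6,7}: V {3,4,5,6}->{3}; Y {4,5,6}->{4}; X {3,5,6,7}->{7} => REVISION
Constraint 2 (Y < U) on D(Y)={4} D(U)={3,6,7}: U {3,6,7}->{6,7} => REVISION
Constraint 3 (X < U) on D(X)={7} D(U)={6,7}: X {7}->{}; U {6,7}->{} => REVISION
Total revisions = 3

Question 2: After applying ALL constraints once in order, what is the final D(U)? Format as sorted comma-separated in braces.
Constraint 1 (V + Y = X) on D(V)={3,4,5,6} D(Y)={4,5,6} D(X)={3,5,6,7}: V {3,4,5,6}->{3}; Y {4,5,6}->{4}; X {3,5,6,7}->{7}
Constraint 2 (Y < U) on D(Y)={4} D(U)={3,6,7}: U {3,6,7}->{6,7}
Constraint 3 (X < U) on D(X)={7} D(U)={6,7}: X {7}->{}; U {6,7}->{}
So after all 3 constraints: D(U) = {}

Answer: {}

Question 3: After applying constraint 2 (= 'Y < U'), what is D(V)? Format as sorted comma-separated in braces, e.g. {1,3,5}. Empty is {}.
Constraint 1 (V + Y = X) on D(V)={3,4,5,6} D(Y)={4,5,6} D(X)={3,5,6,7}: V {3,4,5,6}->{3}; Y {4,5,6}->{4}; X {3,5,6,7}->{7}
Constraint 2 (Y < U) on D(Y)={4} D(U)={3,6,7}: U {3,6,7}->{6,7}
So after constraint 2: D(V) = {3}

Answer: {3}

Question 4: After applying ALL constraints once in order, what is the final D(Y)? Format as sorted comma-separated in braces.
Constraint 1 (V + Y = X) on D(V)={3,4,5,6} D(Y)={4,5,6} D(X)={3,5,6,7}: V {3,4,5,6}->{3}; Y {4,5,6}->{4}; X {3,5,6,7}->{7}
Constraint 2 (Y < U) on D(Y)={4} D(U)={3,6,7}: U {3,6,7}->{6,7}
Constraint 3 (X < U) on D(X)={7} D(U)={6,7}: X {7}->{}; U {6,7}->{}
So after all 3 constraints: D(Y) = {4}

Answer: {4}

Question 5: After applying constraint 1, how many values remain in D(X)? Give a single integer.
Answer: 1

Derivation:
Constraint 1 (V + Y = X) on D(V)={3,4,5,6} D(Y)={4,5,6} D(X)={3,5,6,7}: V {3,4,5,6}->{3}; Y {4,5,6}->{4}; X {3,5,6,7}->{7}
So after constraint 1: D(X)={7}, size = 1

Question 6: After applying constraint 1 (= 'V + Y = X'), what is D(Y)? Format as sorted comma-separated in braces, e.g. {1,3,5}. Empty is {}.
Constraint 1 (V + Y = X) on D(V)={3,4,5,6} D(Y)={4,5,6} D(X)={3,5,6,7}: V {3,4,5,6}->{3}; Y {4,5,6}->{4}; X {3,5,6,7}->{7}
So after constraint 1: D(Y) = {4}

Answer: {4}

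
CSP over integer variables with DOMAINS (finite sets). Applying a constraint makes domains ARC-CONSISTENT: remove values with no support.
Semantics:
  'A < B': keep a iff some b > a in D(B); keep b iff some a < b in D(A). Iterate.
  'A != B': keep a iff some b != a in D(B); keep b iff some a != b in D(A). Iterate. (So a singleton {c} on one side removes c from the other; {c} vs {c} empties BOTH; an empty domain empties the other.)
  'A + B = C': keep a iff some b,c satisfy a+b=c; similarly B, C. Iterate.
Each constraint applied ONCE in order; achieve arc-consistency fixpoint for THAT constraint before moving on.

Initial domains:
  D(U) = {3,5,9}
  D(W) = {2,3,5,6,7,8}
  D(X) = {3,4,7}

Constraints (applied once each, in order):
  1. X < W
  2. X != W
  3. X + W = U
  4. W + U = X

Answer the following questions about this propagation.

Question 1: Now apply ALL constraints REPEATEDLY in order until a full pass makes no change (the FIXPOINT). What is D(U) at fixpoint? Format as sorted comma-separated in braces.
Answer: {}

Derivation:
pass 0 (initial): D(U)={3,5,9}
pass 1: U {3,5,9}->{}; W {2,3,5,6,7,8}->{}; X {3,4,7}->{}
pass 2: no change
Fixpoint after 2 passes: D(U) = {}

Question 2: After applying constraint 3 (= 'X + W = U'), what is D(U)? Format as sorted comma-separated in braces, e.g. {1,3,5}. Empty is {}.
Answer: {9}

Derivation:
Constraint 1 (X < W) on D(X)={3,4,7} D(W)={2,3,5,6,7,8}: W {2,3,5,6,7,8}->{5,6,7,8}
Constraint 2 (X != W) on D(X)={3,4,7} D(W)={5,6,7,8}: no change
Constraint 3 (X + W = U) on D(X)={3,4,7} D(W)={5,6,7,8} D(U)={3,5,9}: X {3,4,7}->{3,4}; W {5,6,7,8}->{5,6}; U {3,5,9}->{9}
So after constraint 3: D(U) = {9}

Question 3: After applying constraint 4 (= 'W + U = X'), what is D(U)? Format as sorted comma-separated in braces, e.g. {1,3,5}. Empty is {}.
Answer: {}

Derivation:
Constraint 1 (X < W) on D(X)={3,4,7} D(W)={2,3,5,6,7,8}: W {2,3,5,6,7,8}->{5,6,7,8}
Constraint 2 (X != W) on D(X)={3,4,7} D(W)={5,6,7,8}: no change
Constraint 3 (X + W = U) on D(X)={3,4,7} D(W)={5,6,7,8} D(U)={3,5,9}: X {3,4,7}->{3,4}; W {5,6,7,8}->{5,6}; U {3,5,9}->{9}
Constraint 4 (W + U = X) on D(W)={5,6} D(U)={9} D(X)={3,4}: W {5,6}->{}; U {9}->{}; X {3,4}->{}
So after constraint 4: D(U) = {}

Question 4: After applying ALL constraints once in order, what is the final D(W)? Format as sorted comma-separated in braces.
Constraint 1 (X < W) on D(X)={3,4,7} D(W)={2,3,5,6,7,8}: W {2,3,5,6,7,8}->{5,6,7,8}
Constraint 2 (X != W) on D(X)={3,4,7} D(W)={5,6,7,8}: no change
Constraint 3 (X + W = U) on D(X)={3,4,7} D(W)={5,6,7,8} D(U)={3,5,9}: X {3,4,7}->{3,4}; W {5,6,7,8}->{5,6}; U {3,5,9}->{9}
Constraint 4 (W + U = X) on D(W)={5,6} D(U)={9} D(X)={3,4}: W {5,6}->{}; U {9}->{}; X {3,4}->{}
So after all 4 constraints: D(W) = {}

Answer: {}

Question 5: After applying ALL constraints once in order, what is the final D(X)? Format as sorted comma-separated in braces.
Answer: {}

Derivation:
Constraint 1 (X < W) on D(X)={3,4,7} D(W)={2,3,5,6,7,8}: W {2,3,5,6,7,8}->{5,6,7,8}
Constraint 2 (X != W) on D(X)={3,4,7} D(W)={5,6,7,8}: no change
Constraint 3 (X + W = U) on D(X)={3,4,7} D(W)={5,6,7,8} D(U)={3,5,9}: X {3,4,7}->{3,4}; W {5,6,7,8}->{5,6}; U {3,5,9}->{9}
Constraint 4 (W + U = X) on D(W)={5,6} D(U)={9} D(X)={3,4}: W {5,6}->{}; U {9}->{}; X {3,4}->{}
So after all 4 constraints: D(X) = {}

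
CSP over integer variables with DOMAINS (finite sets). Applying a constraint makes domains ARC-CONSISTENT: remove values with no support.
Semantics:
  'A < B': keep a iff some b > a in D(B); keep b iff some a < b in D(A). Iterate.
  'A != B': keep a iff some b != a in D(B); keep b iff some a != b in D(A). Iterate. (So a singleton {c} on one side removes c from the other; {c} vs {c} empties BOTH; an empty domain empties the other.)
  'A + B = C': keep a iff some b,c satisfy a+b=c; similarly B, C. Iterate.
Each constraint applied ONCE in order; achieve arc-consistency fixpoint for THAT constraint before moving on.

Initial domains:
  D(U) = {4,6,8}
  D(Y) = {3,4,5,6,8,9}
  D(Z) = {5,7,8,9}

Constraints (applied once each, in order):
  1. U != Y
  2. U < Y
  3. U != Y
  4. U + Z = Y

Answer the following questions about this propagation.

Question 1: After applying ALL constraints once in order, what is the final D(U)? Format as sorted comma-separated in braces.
Answer: {4}

Derivation:
Constraint 1 (U != Y) on D(U)={4,6,8} D(Y)={3,4,5,6,8,9}: no change
Constraint 2 (U < Y) on D(U)={4,6,8} D(Y)={3,4,5,6,8,9}: Y {3,4,5,6,8,9}->{5,6,8,9}
Constraint 3 (U != Y) on D(U)={4,6,8} D(Y)={5,6,8,9}: no change
Constraint 4 (U + Z = Y) on D(U)={4,6,8} D(Z)={5,7,8,9} D(Y)={5,6,8,9}: U {4,6,8}->{4}; Z {5,7,8,9}->{5}; Y {5,6,8,9}->{9}
So after all 4 constraints: D(U) = {4}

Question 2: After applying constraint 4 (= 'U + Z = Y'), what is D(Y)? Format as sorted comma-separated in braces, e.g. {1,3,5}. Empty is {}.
Answer: {9}

Derivation:
Constraint 1 (U != Y) on D(U)={4,6,8} D(Y)={3,4,5,6,8,9}: no change
Constraint 2 (U < Y) on D(U)={4,6,8} D(Y)={3,4,5,6,8,9}: Y {3,4,5,6,8,9}->{5,6,8,9}
Constraint 3 (U != Y) on D(U)={4,6,8} D(Y)={5,6,8,9}: no change
Constraint 4 (U + Z = Y) on D(U)={4,6,8} D(Z)={5,7,8,9} D(Y)={5,6,8,9}: U {4,6,8}->{4}; Z {5,7,8,9}->{5}; Y {5,6,8,9}->{9}
So after constraint 4: D(Y) = {9}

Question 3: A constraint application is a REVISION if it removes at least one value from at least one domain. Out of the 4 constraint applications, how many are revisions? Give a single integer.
Constraint 1 (U != Y) on D(U)={4,6,8} D(Y)={3,4,5,6,8,9}: no change => not a revision
Constraint 2 (U < Y) on D(U)={4,6,8} D(Y)={3,4,5,6,8,9}: Y {3,4,5,6,8,9}->{5,6,8,9} => REVISION
Constraint 3 (U != Y) on D(U)={4,6,8} D(Y)={5,6,8,9}: no change => not a revision
Constraint 4 (U + Z = Y) on D(U)={4,6,8} D(Z)={5,7,8,9} D(Y)={5,6,8,9}: U {4,6,8}->{4}; Z {5,7,8,9}->{5}; Y {5,6,8,9}->{9} => REVISION
Total revisions = 2

Answer: 2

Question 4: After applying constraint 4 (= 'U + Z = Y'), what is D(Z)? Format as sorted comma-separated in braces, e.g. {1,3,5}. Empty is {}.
Answer: {5}

Derivation:
Constraint 1 (U != Y) on D(U)={4,6,8} D(Y)={3,4,5,6,8,9}: no change
Constraint 2 (U < Y) on D(U)={4,6,8} D(Y)={3,4,5,6,8,9}: Y {3,4,5,6,8,9}->{5,6,8,9}
Constraint 3 (U != Y) on D(U)={4,6,8} D(Y)={5,6,8,9}: no change
Constraint 4 (U + Z = Y) on D(U)={4,6,8} D(Z)={5,7,8,9} D(Y)={5,6,8,9}: U {4,6,8}->{4}; Z {5,7,8,9}->{5}; Y {5,6,8,9}->{9}
So after constraint 4: D(Z) = {5}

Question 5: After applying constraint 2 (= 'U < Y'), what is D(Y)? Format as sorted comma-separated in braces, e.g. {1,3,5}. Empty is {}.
Answer: {5,6,8,9}

Derivation:
Constraint 1 (U != Y) on D(U)={4,6,8} D(Y)={3,4,5,6,8,9}: no change
Constraint 2 (U < Y) on D(U)={4,6,8} D(Y)={3,4,5,6,8,9}: Y {3,4,5,6,8,9}->{5,6,8,9}
So after constraint 2: D(Y) = {5,6,8,9}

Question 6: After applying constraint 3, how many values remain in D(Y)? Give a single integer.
Constraint 1 (U != Y) on D(U)={4,6,8} D(Y)={3,4,5,6,8,9}: no change
Constraint 2 (U < Y) on D(U)={4,6,8} D(Y)={3,4,5,6,8,9}: Y {3,4,5,6,8,9}->{5,6,8,9}
Constraint 3 (U != Y) on D(U)={4,6,8} D(Y)={5,6,8,9}: no change
So after constraint 3: D(Y)={5,6,8,9}, size = 4

Answer: 4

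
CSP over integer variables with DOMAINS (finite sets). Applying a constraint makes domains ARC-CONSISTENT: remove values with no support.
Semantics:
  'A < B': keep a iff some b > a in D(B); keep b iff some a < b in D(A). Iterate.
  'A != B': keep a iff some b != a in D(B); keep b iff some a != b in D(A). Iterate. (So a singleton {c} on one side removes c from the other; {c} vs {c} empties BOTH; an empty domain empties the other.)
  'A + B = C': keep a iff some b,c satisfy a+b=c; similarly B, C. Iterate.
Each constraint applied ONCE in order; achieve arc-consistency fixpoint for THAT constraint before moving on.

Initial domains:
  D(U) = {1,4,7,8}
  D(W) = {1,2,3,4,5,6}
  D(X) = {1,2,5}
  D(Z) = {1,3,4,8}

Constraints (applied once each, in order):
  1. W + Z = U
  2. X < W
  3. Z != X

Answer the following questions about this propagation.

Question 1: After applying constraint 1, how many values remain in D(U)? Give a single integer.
Constraint 1 (W + Z = U) on D(W)={1,2,3,4,5,6} D(Z)={1,3,4,8} D(U)={1,4,7,8}: W {1,2,3,4,5,6}->{1,3,4,5,6}; Z {1,3,4,8}->{1,3,4}; U {1,4,7,8}->{4,7,8}
So after constraint 1: D(U)={4,7,8}, size = 3

Answer: 3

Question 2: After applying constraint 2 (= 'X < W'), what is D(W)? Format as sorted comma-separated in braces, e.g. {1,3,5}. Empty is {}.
Constraint 1 (W + Z = U) on D(W)={1,2,3,4,5,6} D(Z)={1,3,4,8} D(U)={1,4,7,8}: W {1,2,3,4,5,6}->{1,3,4,5,6}; Z {1,3,4,8}->{1,3,4}; U {1,4,7,8}->{4,7,8}
Constraint 2 (X < W) on D(X)={1,2,5} D(W)={1,3,4,5,6}: W {1,3,4,5,6}->{3,4,5,6}
So after constraint 2: D(W) = {3,4,5,6}

Answer: {3,4,5,6}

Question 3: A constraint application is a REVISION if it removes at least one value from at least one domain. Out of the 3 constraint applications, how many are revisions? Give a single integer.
Constraint 1 (W + Z = U) on D(W)={1,2,3,4,5,6} D(Z)={1,3,4,8} D(U)={1,4,7,8}: W {1,2,3,4,5,6}->{1,3,4,5,6}; Z {1,3,4,8}->{1,3,4}; U {1,4,7,8}->{4,7,8} => REVISION
Constraint 2 (X < W) on D(X)={1,2,5} D(W)={1,3,4,5,6}: W {1,3,4,5,6}->{3,4,5,6} => REVISION
Constraint 3 (Z != X) on D(Z)={1,3,4} D(X)={1,2,5}: no change => not a revision
Total revisions = 2

Answer: 2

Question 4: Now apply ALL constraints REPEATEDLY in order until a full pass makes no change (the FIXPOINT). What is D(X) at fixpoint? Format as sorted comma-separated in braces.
pass 0 (initial): D(X)={1,2,5}
pass 1: U {1,4,7,8}->{4,7,8}; W {1,2,3,4,5,6}->{3,4,5,6}; Z {1,3,4,8}->{1,3,4}
pass 2: no change
Fixpoint after 2 passes: D(X) = {1,2,5}

Answer: {1,2,5}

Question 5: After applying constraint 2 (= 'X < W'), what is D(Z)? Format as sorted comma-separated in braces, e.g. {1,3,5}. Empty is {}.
Answer: {1,3,4}

Derivation:
Constraint 1 (W + Z = U) on D(W)={1,2,3,4,5,6} D(Z)={1,3,4,8} D(U)={1,4,7,8}: W {1,2,3,4,5,6}->{1,3,4,5,6}; Z {1,3,4,8}->{1,3,4}; U {1,4,7,8}->{4,7,8}
Constraint 2 (X < W) on D(X)={1,2,5} D(W)={1,3,4,5,6}: W {1,3,4,5,6}->{3,4,5,6}
So after constraint 2: D(Z) = {1,3,4}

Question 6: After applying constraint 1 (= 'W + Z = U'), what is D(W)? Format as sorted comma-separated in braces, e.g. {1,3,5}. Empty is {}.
Constraint 1 (W + Z = U) on D(W)={1,2,3,4,5,6} D(Z)={1,3,4,8} D(U)={1,4,7,8}: W {1,2,3,4,5,6}->{1,3,4,5,6}; Z {1,3,4,8}->{1,3,4}; U {1,4,7,8}->{4,7,8}
So after constraint 1: D(W) = {1,3,4,5,6}

Answer: {1,3,4,5,6}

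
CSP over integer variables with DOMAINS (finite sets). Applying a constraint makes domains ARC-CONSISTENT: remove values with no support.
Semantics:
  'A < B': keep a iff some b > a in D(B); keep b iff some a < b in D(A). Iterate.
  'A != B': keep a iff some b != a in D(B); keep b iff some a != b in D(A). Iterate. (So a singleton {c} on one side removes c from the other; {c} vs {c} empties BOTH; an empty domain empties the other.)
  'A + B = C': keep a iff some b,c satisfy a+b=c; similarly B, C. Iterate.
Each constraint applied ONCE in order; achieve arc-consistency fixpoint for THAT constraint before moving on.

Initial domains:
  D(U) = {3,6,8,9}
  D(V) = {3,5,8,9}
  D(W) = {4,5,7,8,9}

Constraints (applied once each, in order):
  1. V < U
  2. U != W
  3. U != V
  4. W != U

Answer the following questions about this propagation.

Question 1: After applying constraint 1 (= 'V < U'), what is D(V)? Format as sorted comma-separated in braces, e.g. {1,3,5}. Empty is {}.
Constraint 1 (V < U) on D(V)={3,5,8,9} D(U)={3,6,8,9}: V {3,5,8,9}->{3,5,8}; U {3,6,8,9}->{6,8,9}
So after constraint 1: D(V) = {3,5,8}

Answer: {3,5,8}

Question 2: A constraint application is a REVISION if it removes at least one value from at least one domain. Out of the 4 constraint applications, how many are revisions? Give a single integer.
Constraint 1 (V < U) on D(V)={3,5,8,9} D(U)={3,6,8,9}: V {3,5,8,9}->{3,5,8}; U {3,6,8,9}->{6,8,9} => REVISION
Constraint 2 (U != W) on D(U)={6,8,9} D(W)={4,5,7,8,9}: no change => not a revision
Constraint 3 (U != V) on D(U)={6,8,9} D(V)={3,5,8}: no change => not a revision
Constraint 4 (W != U) on D(W)={4,5,7,8,9} D(U)={6,8,9}: no change => not a revision
Total revisions = 1

Answer: 1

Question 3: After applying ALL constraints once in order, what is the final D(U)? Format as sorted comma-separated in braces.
Constraint 1 (V < U) on D(V)={3,5,8,9} D(U)={3,6,8,9}: V {3,5,8,9}->{3,5,8}; U {3,6,8,9}->{6,8,9}
Constraint 2 (U != W) on D(U)={6,8,9} D(W)={4,5,7,8,9}: no change
Constraint 3 (U != V) on D(U)={6,8,9} D(V)={3,5,8}: no change
Constraint 4 (W != U) on D(W)={4,5,7,8,9} D(U)={6,8,9}: no change
So after all 4 constraints: D(U) = {6,8,9}

Answer: {6,8,9}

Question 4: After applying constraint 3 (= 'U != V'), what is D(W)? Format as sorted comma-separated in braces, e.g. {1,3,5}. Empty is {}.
Answer: {4,5,7,8,9}

Derivation:
Constraint 1 (V < U) on D(V)={3,5,8,9} D(U)={3,6,8,9}: V {3,5,8,9}->{3,5,8}; U {3,6,8,9}->{6,8,9}
Constraint 2 (U != W) on D(U)={6,8,9} D(W)={4,5,7,8,9}: no change
Constraint 3 (U != V) on D(U)={6,8,9} D(V)={3,5,8}: no change
So after constraint 3: D(W) = {4,5,7,8,9}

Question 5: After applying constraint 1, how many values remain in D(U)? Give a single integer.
Constraint 1 (V < U) on D(V)={3,5,8,9} D(U)={3,6,8,9}: V {3,5,8,9}->{3,5,8}; U {3,6,8,9}->{6,8,9}
So after constraint 1: D(U)={6,8,9}, size = 3

Answer: 3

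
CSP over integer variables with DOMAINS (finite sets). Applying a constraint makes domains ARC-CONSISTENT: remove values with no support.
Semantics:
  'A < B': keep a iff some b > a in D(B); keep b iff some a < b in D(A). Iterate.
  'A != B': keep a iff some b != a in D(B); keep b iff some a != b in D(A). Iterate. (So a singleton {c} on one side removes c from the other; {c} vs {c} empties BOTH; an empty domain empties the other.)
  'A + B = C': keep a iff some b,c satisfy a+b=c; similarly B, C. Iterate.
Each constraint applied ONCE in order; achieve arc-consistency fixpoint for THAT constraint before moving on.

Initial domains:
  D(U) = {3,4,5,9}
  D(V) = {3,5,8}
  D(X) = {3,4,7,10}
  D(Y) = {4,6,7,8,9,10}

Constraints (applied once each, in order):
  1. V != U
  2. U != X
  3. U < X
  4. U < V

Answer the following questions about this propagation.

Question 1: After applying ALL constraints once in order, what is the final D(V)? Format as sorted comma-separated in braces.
Answer: {5,8}

Derivation:
Constraint 1 (V != U) on D(V)={3,5,8} D(U)={3,4,5,9}: no change
Constraint 2 (U != X) on D(U)={3,4,5,9} D(X)={3,4,7,10}: no change
Constraint 3 (U < X) on D(U)={3,4,5,9} D(X)={3,4,7,10}: X {3,4,7,10}->{4,7,10}
Constraint 4 (U < V) on D(U)={3,4,5,9} D(V)={3,5,8}: U {3,4,5,9}->{3,4,5}; V {3,5,8}->{5,8}
So after all 4 constraints: D(V) = {5,8}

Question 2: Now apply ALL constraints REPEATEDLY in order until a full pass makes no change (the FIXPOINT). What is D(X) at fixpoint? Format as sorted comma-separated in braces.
pass 0 (initial): D(X)={3,4,7,10}
pass 1: U {3,4,5,9}->{3,4,5}; V {3,5,8}->{5,8}; X {3,4,7,10}->{4,7,10}
pass 2: no change
Fixpoint after 2 passes: D(X) = {4,7,10}

Answer: {4,7,10}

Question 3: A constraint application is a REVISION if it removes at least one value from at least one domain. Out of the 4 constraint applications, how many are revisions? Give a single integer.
Answer: 2

Derivation:
Constraint 1 (V != U) on D(V)={3,5,8} D(U)={3,4,5,9}: no change => not a revision
Constraint 2 (U != X) on D(U)={3,4,5,9} D(X)={3,4,7,10}: no change => not a revision
Constraint 3 (U < X) on D(U)={3,4,5,9} D(X)={3,4,7,10}: X {3,4,7,10}->{4,7,10} => REVISION
Constraint 4 (U < V) on D(U)={3,4,5,9} D(V)={3,5,8}: U {3,4,5,9}->{3,4,5}; V {3,5,8}->{5,8} => REVISION
Total revisions = 2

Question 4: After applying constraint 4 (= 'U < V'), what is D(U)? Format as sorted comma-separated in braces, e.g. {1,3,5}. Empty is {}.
Constraint 1 (V != U) on D(V)={3,5,8} D(U)={3,4,5,9}: no change
Constraint 2 (U != X) on D(U)={3,4,5,9} D(X)={3,4,7,10}: no change
Constraint 3 (U < X) on D(U)={3,4,5,9} D(X)={3,4,7,10}: X {3,4,7,10}->{4,7,10}
Constraint 4 (U < V) on D(U)={3,4,5,9} D(V)={3,5,8}: U {3,4,5,9}->{3,4,5}; V {3,5,8}->{5,8}
So after constraint 4: D(U) = {3,4,5}

Answer: {3,4,5}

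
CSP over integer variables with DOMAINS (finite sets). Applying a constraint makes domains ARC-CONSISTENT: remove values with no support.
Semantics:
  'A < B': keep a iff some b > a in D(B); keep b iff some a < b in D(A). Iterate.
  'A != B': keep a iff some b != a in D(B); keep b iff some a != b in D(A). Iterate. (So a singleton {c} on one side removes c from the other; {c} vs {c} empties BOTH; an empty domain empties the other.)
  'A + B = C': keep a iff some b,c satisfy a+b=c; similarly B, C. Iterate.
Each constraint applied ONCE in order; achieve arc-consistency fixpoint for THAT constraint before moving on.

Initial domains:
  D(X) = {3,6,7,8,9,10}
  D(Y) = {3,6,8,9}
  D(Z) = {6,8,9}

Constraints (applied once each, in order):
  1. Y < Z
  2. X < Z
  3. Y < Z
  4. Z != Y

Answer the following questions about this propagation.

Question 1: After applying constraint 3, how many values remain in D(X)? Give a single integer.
Answer: 4

Derivation:
Constraint 1 (Y < Z) on D(Y)={3,6,8,9} D(Z)={6,8,9}: Y {3,6,8,9}->{3,6,8}
Constraint 2 (X < Z) on D(X)={3,6,7,8,9,10} D(Z)={6,8,9}: X {3,6,7,8,9,10}->{3,6,7,8}
Constraint 3 (Y < Z) on D(Y)={3,6,8} D(Z)={6,8,9}: no change
So after constraint 3: D(X)={3,6,7,8}, size = 4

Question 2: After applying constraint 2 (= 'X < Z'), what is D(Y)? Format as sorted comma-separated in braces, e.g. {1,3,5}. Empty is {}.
Constraint 1 (Y < Z) on D(Y)={3,6,8,9} D(Z)={6,8,9}: Y {3,6,8,9}->{3,6,8}
Constraint 2 (X < Z) on D(X)={3,6,7,8,9,10} D(Z)={6,8,9}: X {3,6,7,8,9,10}->{3,6,7,8}
So after constraint 2: D(Y) = {3,6,8}

Answer: {3,6,8}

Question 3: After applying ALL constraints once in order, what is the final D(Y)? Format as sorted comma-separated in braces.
Constraint 1 (Y < Z) on D(Y)={3,6,8,9} D(Z)={6,8,9}: Y {3,6,8,9}->{3,6,8}
Constraint 2 (X < Z) on D(X)={3,6,7,8,9,10} D(Z)={6,8,9}: X {3,6,7,8,9,10}->{3,6,7,8}
Constraint 3 (Y < Z) on D(Y)={3,6,8} D(Z)={6,8,9}: no change
Constraint 4 (Z != Y) on D(Z)={6,8,9} D(Y)={3,6,8}: no change
So after all 4 constraints: D(Y) = {3,6,8}

Answer: {3,6,8}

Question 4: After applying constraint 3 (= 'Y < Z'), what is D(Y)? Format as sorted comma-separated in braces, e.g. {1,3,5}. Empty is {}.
Constraint 1 (Y < Z) on D(Y)={3,6,8,9} D(Z)={6,8,9}: Y {3,6,8,9}->{3,6,8}
Constraint 2 (X < Z) on D(X)={3,6,7,8,9,10} D(Z)={6,8,9}: X {3,6,7,8,9,10}->{3,6,7,8}
Constraint 3 (Y < Z) on D(Y)={3,6,8} D(Z)={6,8,9}: no change
So after constraint 3: D(Y) = {3,6,8}

Answer: {3,6,8}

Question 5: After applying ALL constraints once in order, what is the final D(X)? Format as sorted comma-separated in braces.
Constraint 1 (Y < Z) on D(Y)={3,6,8,9} D(Z)={6,8,9}: Y {3,6,8,9}->{3,6,8}
Constraint 2 (X < Z) on D(X)={3,6,7,8,9,10} D(Z)={6,8,9}: X {3,6,7,8,9,10}->{3,6,7,8}
Constraint 3 (Y < Z) on D(Y)={3,6,8} D(Z)={6,8,9}: no change
Constraint 4 (Z != Y) on D(Z)={6,8,9} D(Y)={3,6,8}: no change
So after all 4 constraints: D(X) = {3,6,7,8}

Answer: {3,6,7,8}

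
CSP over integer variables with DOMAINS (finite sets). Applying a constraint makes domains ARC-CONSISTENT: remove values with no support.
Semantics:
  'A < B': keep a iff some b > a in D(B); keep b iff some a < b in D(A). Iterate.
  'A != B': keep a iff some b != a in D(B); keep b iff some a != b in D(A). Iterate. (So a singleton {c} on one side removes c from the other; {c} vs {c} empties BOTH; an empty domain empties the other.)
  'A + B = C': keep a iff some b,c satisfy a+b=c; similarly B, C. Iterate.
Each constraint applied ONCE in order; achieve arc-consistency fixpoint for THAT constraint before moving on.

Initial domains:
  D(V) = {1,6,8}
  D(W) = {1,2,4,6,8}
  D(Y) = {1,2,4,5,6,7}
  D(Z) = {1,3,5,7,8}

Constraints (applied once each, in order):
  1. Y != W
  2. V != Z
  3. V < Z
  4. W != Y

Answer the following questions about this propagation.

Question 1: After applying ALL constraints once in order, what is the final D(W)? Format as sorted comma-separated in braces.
Answer: {1,2,4,6,8}

Derivation:
Constraint 1 (Y != W) on D(Y)={1,2,4,5,6,7} D(W)={1,2,4,6,8}: no change
Constraint 2 (V != Z) on D(V)={1,6,8} D(Z)={1,3,5,7,8}: no change
Constraint 3 (V < Z) on D(V)={1,6,8} D(Z)={1,3,5,7,8}: V {1,6,8}->{1,6}; Z {1,3,5,7,8}->{3,5,7,8}
Constraint 4 (W != Y) on D(W)={1,2,4,6,8} D(Y)={1,2,4,5,6,7}: no change
So after all 4 constraints: D(W) = {1,2,4,6,8}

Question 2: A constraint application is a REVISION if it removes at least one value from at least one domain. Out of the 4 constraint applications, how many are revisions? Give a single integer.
Answer: 1

Derivation:
Constraint 1 (Y != W) on D(Y)={1,2,4,5,6,7} D(W)={1,2,4,6,8}: no change => not a revision
Constraint 2 (V != Z) on D(V)={1,6,8} D(Z)={1,3,5,7,8}: no change => not a revision
Constraint 3 (V < Z) on D(V)={1,6,8} D(Z)={1,3,5,7,8}: V {1,6,8}->{1,6}; Z {1,3,5,7,8}->{3,5,7,8} => REVISION
Constraint 4 (W != Y) on D(W)={1,2,4,6,8} D(Y)={1,2,4,5,6,7}: no change => not a revision
Total revisions = 1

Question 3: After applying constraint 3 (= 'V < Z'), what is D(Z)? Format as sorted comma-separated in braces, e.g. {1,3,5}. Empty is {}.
Constraint 1 (Y != W) on D(Y)={1,2,4,5,6,7} D(W)={1,2,4,6,8}: no change
Constraint 2 (V != Z) on D(V)={1,6,8} D(Z)={1,3,5,7,8}: no change
Constraint 3 (V < Z) on D(V)={1,6,8} D(Z)={1,3,5,7,8}: V {1,6,8}->{1,6}; Z {1,3,5,7,8}->{3,5,7,8}
So after constraint 3: D(Z) = {3,5,7,8}

Answer: {3,5,7,8}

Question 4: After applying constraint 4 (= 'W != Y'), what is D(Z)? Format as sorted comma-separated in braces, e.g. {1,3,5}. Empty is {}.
Constraint 1 (Y != W) on D(Y)={1,2,4,5,6,7} D(W)={1,2,4,6,8}: no change
Constraint 2 (V != Z) on D(V)={1,6,8} D(Z)={1,3,5,7,8}: no change
Constraint 3 (V < Z) on D(V)={1,6,8} D(Z)={1,3,5,7,8}: V {1,6,8}->{1,6}; Z {1,3,5,7,8}->{3,5,7,8}
Constraint 4 (W != Y) on D(W)={1,2,4,6,8} D(Y)={1,2,4,5,6,7}: no change
So after constraint 4: D(Z) = {3,5,7,8}

Answer: {3,5,7,8}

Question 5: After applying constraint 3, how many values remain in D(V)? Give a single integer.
Answer: 2

Derivation:
Constraint 1 (Y != W) on D(Y)={1,2,4,5,6,7} D(W)={1,2,4,6,8}: no change
Constraint 2 (V != Z) on D(V)={1,6,8} D(Z)={1,3,5,7,8}: no change
Constraint 3 (V < Z) on D(V)={1,6,8} D(Z)={1,3,5,7,8}: V {1,6,8}->{1,6}; Z {1,3,5,7,8}->{3,5,7,8}
So after constraint 3: D(V)={1,6}, size = 2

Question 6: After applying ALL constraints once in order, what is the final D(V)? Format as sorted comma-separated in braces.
Answer: {1,6}

Derivation:
Constraint 1 (Y != W) on D(Y)={1,2,4,5,6,7} D(W)={1,2,4,6,8}: no change
Constraint 2 (V != Z) on D(V)={1,6,8} D(Z)={1,3,5,7,8}: no change
Constraint 3 (V < Z) on D(V)={1,6,8} D(Z)={1,3,5,7,8}: V {1,6,8}->{1,6}; Z {1,3,5,7,8}->{3,5,7,8}
Constraint 4 (W != Y) on D(W)={1,2,4,6,8} D(Y)={1,2,4,5,6,7}: no change
So after all 4 constraints: D(V) = {1,6}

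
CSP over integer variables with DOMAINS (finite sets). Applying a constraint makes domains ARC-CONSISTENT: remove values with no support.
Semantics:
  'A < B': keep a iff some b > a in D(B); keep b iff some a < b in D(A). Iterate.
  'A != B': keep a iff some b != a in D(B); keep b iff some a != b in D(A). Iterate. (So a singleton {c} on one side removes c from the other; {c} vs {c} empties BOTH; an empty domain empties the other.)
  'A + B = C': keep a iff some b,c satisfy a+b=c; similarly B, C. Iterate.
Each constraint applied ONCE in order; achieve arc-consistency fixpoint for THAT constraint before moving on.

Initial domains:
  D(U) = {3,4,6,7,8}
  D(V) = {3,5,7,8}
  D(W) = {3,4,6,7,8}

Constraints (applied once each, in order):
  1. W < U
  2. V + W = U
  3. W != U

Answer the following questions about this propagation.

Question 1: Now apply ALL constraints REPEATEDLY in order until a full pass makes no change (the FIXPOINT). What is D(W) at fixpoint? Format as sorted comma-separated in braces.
pass 0 (initial): D(W)={3,4,6,7,8}
pass 1: U {3,4,6,7,8}->{6,7,8}; V {3,5,7,8}->{3,5}; W {3,4,6,7,8}->{3,4}
pass 2: no change
Fixpoint after 2 passes: D(W) = {3,4}

Answer: {3,4}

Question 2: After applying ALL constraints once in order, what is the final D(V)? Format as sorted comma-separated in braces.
Constraint 1 (W < U) on D(W)={3,4,6,7,8} D(U)={3,4,6,7,8}: W {3,4,6,7,8}->{3,4,6,7}; U {3,4,6,7,8}->{4,6,7,8}
Constraint 2 (V + W = U) on D(V)={3,5,7,8} D(W)={3,4,6,7} D(U)={4,6,7,8}: V {3,5,7,8}->{3,5}; W {3,4,6,7}->{3,4}; U {4,6,7,8}->{6,7,8}
Constraint 3 (W != U) on D(W)={3,4} D(U)={6,7,8}: no change
So after all 3 constraints: D(V) = {3,5}

Answer: {3,5}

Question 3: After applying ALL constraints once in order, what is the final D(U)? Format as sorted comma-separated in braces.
Constraint 1 (W < U) on D(W)={3,4,6,7,8} D(U)={3,4,6,7,8}: W {3,4,6,7,8}->{3,4,6,7}; U {3,4,6,7,8}->{4,6,7,8}
Constraint 2 (V + W = U) on D(V)={3,5,7,8} D(W)={3,4,6,7} D(U)={4,6,7,8}: V {3,5,7,8}->{3,5}; W {3,4,6,7}->{3,4}; U {4,6,7,8}->{6,7,8}
Constraint 3 (W != U) on D(W)={3,4} D(U)={6,7,8}: no change
So after all 3 constraints: D(U) = {6,7,8}

Answer: {6,7,8}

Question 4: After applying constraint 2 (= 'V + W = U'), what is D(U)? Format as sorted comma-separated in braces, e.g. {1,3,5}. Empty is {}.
Constraint 1 (W < U) on D(W)={3,4,6,7,8} D(U)={3,4,6,7,8}: W {3,4,6,7,8}->{3,4,6,7}; U {3,4,6,7,8}->{4,6,7,8}
Constraint 2 (V + W = U) on D(V)={3,5,7,8} D(W)={3,4,6,7} D(U)={4,6,7,8}: V {3,5,7,8}->{3,5}; W {3,4,6,7}->{3,4}; U {4,6,7,8}->{6,7,8}
So after constraint 2: D(U) = {6,7,8}

Answer: {6,7,8}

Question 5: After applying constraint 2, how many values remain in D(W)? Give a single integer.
Constraint 1 (W < U) on D(W)={3,4,6,7,8} D(U)={3,4,6,7,8}: W {3,4,6,7,8}->{3,4,6,7}; U {3,4,6,7,8}->{4,6,7,8}
Constraint 2 (V + W = U) on D(V)={3,5,7,8} D(W)={3,4,6,7} D(U)={4,6,7,8}: V {3,5,7,8}->{3,5}; W {3,4,6,7}->{3,4}; U {4,6,7,8}->{6,7,8}
So after constraint 2: D(W)={3,4}, size = 2

Answer: 2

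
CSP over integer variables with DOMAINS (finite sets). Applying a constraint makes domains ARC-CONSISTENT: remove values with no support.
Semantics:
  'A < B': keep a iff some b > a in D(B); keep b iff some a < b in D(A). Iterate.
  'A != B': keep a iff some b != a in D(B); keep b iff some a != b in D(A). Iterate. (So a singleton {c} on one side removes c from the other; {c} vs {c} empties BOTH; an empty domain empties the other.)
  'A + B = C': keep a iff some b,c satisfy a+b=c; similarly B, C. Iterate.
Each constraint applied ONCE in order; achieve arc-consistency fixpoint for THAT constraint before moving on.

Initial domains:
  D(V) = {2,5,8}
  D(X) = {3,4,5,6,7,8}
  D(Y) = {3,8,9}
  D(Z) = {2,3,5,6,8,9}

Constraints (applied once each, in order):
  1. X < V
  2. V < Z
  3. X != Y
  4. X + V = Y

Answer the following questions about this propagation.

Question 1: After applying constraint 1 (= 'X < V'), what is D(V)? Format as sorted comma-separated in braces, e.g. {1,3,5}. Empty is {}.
Constraint 1 (X < V) on D(X)={3,4,5,6,7,8} D(V)={2,5,8}: X {3,4,5,6,7,8}->{3,4,5,6,7}; V {2,5,8}->{5,8}
So after constraint 1: D(V) = {5,8}

Answer: {5,8}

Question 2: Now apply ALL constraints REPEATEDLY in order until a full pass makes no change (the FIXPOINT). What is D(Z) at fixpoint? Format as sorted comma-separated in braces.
Answer: {6,8,9}

Derivation:
pass 0 (initial): D(Z)={2,3,5,6,8,9}
pass 1: V {2,5,8}->{5}; X {3,4,5,6,7,8}->{3,4}; Y {3,8,9}->{8,9}; Z {2,3,5,6,8,9}->{6,8,9}
pass 2: no change
Fixpoint after 2 passes: D(Z) = {6,8,9}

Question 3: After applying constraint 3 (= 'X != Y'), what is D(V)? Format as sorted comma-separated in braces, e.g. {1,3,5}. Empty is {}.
Answer: {5,8}

Derivation:
Constraint 1 (X < V) on D(X)={3,4,5,6,7,8} D(V)={2,5,8}: X {3,4,5,6,7,8}->{3,4,5,6,7}; V {2,5,8}->{5,8}
Constraint 2 (V < Z) on D(V)={5,8} D(Z)={2,3,5,6,8,9}: Z {2,3,5,6,8,9}->{6,8,9}
Constraint 3 (X != Y) on D(X)={3,4,5,6,7} D(Y)={3,8,9}: no change
So after constraint 3: D(V) = {5,8}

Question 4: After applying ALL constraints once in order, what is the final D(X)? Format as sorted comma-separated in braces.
Constraint 1 (X < V) on D(X)={3,4,5,6,7,8} D(V)={2,5,8}: X {3,4,5,6,7,8}->{3,4,5,6,7}; V {2,5,8}->{5,8}
Constraint 2 (V < Z) on D(V)={5,8} D(Z)={2,3,5,6,8,9}: Z {2,3,5,6,8,9}->{6,8,9}
Constraint 3 (X != Y) on D(X)={3,4,5,6,7} D(Y)={3,8,9}: no change
Constraint 4 (X + V = Y) on D(X)={3,4,5,6,7} D(V)={5,8} D(Y)={3,8,9}: X {3,4,5,6,7}->{3,4}; V {5,8}->{5}; Y {3,8,9}->{8,9}
So after all 4 constraints: D(X) = {3,4}

Answer: {3,4}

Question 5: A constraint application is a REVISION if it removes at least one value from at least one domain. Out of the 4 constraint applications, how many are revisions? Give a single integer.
Answer: 3

Derivation:
Constraint 1 (X < V) on D(X)={3,4,5,6,7,8} D(V)={2,5,8}: X {3,4,5,6,7,8}->{3,4,5,6,7}; V {2,5,8}->{5,8} => REVISION
Constraint 2 (V < Z) on D(V)={5,8} D(Z)={2,3,5,6,8,9}: Z {2,3,5,6,8,9}->{6,8,9} => REVISION
Constraint 3 (X != Y) on D(X)={3,4,5,6,7} D(Y)={3,8,9}: no change => not a revision
Constraint 4 (X + V = Y) on D(X)={3,4,5,6,7} D(V)={5,8} D(Y)={3,8,9}: X {3,4,5,6,7}->{3,4}; V {5,8}->{5}; Y {3,8,9}->{8,9} => REVISION
Total revisions = 3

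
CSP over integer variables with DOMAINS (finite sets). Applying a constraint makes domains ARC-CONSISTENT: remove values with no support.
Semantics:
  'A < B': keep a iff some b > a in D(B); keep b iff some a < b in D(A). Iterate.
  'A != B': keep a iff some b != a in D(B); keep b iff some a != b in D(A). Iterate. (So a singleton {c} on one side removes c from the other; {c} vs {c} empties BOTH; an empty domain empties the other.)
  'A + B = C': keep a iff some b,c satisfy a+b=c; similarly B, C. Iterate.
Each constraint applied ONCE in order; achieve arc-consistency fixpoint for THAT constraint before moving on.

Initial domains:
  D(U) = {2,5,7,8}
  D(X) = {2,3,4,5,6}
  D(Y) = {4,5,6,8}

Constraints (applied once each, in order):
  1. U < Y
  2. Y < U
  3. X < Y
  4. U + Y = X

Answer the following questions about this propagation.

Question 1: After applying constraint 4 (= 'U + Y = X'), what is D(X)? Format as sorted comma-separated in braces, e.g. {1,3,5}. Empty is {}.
Answer: {}

Derivation:
Constraint 1 (U < Y) on D(U)={2,5,7,8} D(Y)={4,5,6,8}: U {2,5,7,8}->{2,5,7}
Constraint 2 (Y < U) on D(Y)={4,5,6,8} D(U)={2,5,7}: Y {4,5,6,8}->{4,5,6}; U {2,5,7}->{5,7}
Constraint 3 (X < Y) on D(X)={2,3,4,5,6} D(Y)={4,5,6}: X {2,3,4,5,6}->{2,3,4,5}
Constraint 4 (U + Y = X) on D(U)={5,7} D(Y)={4,5,6} D(X)={2,3,4,5}: U {5,7}->{}; Y {4,5,6}->{}; X {2,3,4,5}->{}
So after constraint 4: D(X) = {}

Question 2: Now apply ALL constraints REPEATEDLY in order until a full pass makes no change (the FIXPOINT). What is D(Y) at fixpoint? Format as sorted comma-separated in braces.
Answer: {}

Derivation:
pass 0 (initial): D(Y)={4,5,6,8}
pass 1: U {2,5,7,8}->{}; X {2,3,4,5,6}->{}; Y {4,5,6,8}->{}
pass 2: no change
Fixpoint after 2 passes: D(Y) = {}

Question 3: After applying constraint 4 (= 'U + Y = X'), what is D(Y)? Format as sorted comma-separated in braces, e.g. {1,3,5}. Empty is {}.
Constraint 1 (U < Y) on D(U)={2,5,7,8} D(Y)={4,5,6,8}: U {2,5,7,8}->{2,5,7}
Constraint 2 (Y < U) on D(Y)={4,5,6,8} D(U)={2,5,7}: Y {4,5,6,8}->{4,5,6}; U {2,5,7}->{5,7}
Constraint 3 (X < Y) on D(X)={2,3,4,5,6} D(Y)={4,5,6}: X {2,3,4,5,6}->{2,3,4,5}
Constraint 4 (U + Y = X) on D(U)={5,7} D(Y)={4,5,6} D(X)={2,3,4,5}: U {5,7}->{}; Y {4,5,6}->{}; X {2,3,4,5}->{}
So after constraint 4: D(Y) = {}

Answer: {}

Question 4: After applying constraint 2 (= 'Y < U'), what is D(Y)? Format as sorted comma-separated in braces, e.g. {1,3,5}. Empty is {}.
Constraint 1 (U < Y) on D(U)={2,5,7,8} D(Y)={4,5,6,8}: U {2,5,7,8}->{2,5,7}
Constraint 2 (Y < U) on D(Y)={4,5,6,8} D(U)={2,5,7}: Y {4,5,6,8}->{4,5,6}; U {2,5,7}->{5,7}
So after constraint 2: D(Y) = {4,5,6}

Answer: {4,5,6}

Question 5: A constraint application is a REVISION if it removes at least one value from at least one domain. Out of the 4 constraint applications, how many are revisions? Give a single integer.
Answer: 4

Derivation:
Constraint 1 (U < Y) on D(U)={2,5,7,8} D(Y)={4,5,6,8}: U {2,5,7,8}->{2,5,7} => REVISION
Constraint 2 (Y < U) on D(Y)={4,5,6,8} D(U)={2,5,7}: Y {4,5,6,8}->{4,5,6}; U {2,5,7}->{5,7} => REVISION
Constraint 3 (X < Y) on D(X)={2,3,4,5,6} D(Y)={4,5,6}: X {2,3,4,5,6}->{2,3,4,5} => REVISION
Constraint 4 (U + Y = X) on D(U)={5,7} D(Y)={4,5,6} D(X)={2,3,4,5}: U {5,7}->{}; Y {4,5,6}->{}; X {2,3,4,5}->{} => REVISION
Total revisions = 4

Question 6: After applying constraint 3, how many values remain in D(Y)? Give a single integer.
Answer: 3

Derivation:
Constraint 1 (U < Y) on D(U)={2,5,7,8} D(Y)={4,5,6,8}: U {2,5,7,8}->{2,5,7}
Constraint 2 (Y < U) on D(Y)={4,5,6,8} D(U)={2,5,7}: Y {4,5,6,8}->{4,5,6}; U {2,5,7}->{5,7}
Constraint 3 (X < Y) on D(X)={2,3,4,5,6} D(Y)={4,5,6}: X {2,3,4,5,6}->{2,3,4,5}
So after constraint 3: D(Y)={4,5,6}, size = 3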